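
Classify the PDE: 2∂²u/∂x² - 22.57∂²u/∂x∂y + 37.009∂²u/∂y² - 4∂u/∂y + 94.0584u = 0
A = 2, B = -22.57, C = 37.009. Discriminant B² - 4AC = 213.3329. Since 213.3329 > 0, hyperbolic.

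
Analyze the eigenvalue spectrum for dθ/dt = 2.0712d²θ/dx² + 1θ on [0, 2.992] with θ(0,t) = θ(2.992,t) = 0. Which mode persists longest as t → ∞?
Eigenvalues: λₙ = 2.0712n²π²/2.992² - 1.
First three modes:
  n=1: λ₁ = 2.0712π²/2.992² - 1 ≈ 1.283
  n=2: λ₂ = 8.2848π²/2.992² - 1 ≈ 8.134
  n=3: λ₃ = 18.6408π²/2.992² - 1 ≈ 19.551
Since 2.0712π²/2.992² ≈ 2.283 > 1, all λₙ > 0.
The n=1 mode decays slowest → dominates as t → ∞.
Asymptotic: θ ~ c₁ sin(πx/2.992) e^{-λ₁t} with decay rate λ₁ ≈ 1.283.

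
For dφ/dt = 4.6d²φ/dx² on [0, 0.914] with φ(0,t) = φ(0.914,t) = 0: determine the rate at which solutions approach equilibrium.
Eigenvalues: λₙ = 4.6n²π²/0.914².
First three modes:
  n=1: λ₁ = 4.6π²/0.914² ≈ 54.346
  n=2: λ₂ = 18.4π²/0.914² ≈ 217.383 (4× faster decay)
  n=3: λ₃ = 41.4π²/0.914² ≈ 489.111 (9× faster decay)
As t → ∞, higher modes decay exponentially faster. The n=1 mode dominates: φ ~ c₁ sin(πx/0.914) e^{-λ₁t}.
Decay rate: λ₁ = 4.6π²/0.914² ≈ 54.346.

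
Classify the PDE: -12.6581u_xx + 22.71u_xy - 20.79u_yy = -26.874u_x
Rewriting in standard form: -12.6581u_xx + 22.71u_xy - 20.79u_yy + 26.874u_x = 0. A = -12.6581, B = 22.71, C = -20.79. Discriminant B² - 4AC = -536.903496. Since -536.903496 < 0, elliptic.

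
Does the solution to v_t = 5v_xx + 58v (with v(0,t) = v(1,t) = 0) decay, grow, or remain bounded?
v grows unboundedly. Reaction dominates diffusion (r=58 > κπ²/L²≈49.35); solution grows exponentially.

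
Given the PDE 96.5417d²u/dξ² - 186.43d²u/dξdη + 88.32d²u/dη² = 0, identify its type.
The second-order coefficients are A = 96.5417, B = -186.43, C = 88.32. Since B² - 4AC = 649.893124 > 0, this is a hyperbolic PDE.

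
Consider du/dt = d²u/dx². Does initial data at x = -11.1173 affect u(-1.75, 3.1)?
Yes, for any finite x. The heat equation has infinite propagation speed, so all initial data affects all points at any t > 0.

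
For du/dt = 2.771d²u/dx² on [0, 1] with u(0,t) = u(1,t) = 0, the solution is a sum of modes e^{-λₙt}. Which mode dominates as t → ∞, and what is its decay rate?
Eigenvalues: λₙ = 2.771n²π².
First three modes:
  n=1: λ₁ = 2.771π² ≈ 27.349
  n=2: λ₂ = 11.084π² ≈ 109.395 (4× faster decay)
  n=3: λ₃ = 24.939π² ≈ 246.138 (9× faster decay)
As t → ∞, higher modes decay exponentially faster. The n=1 mode dominates: u ~ c₁ sin(πx) e^{-λ₁t}.
Decay rate: λ₁ = 2.771π² ≈ 27.349.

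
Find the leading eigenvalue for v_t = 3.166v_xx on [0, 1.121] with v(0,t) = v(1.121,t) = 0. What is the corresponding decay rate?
Eigenvalues: λₙ = 3.166n²π²/1.121².
First three modes:
  n=1: λ₁ = 3.166π²/1.121² ≈ 24.866
  n=2: λ₂ = 12.664π²/1.121² ≈ 99.463 (4× faster decay)
  n=3: λ₃ = 28.494π²/1.121² ≈ 223.791 (9× faster decay)
As t → ∞, higher modes decay exponentially faster. The n=1 mode dominates: v ~ c₁ sin(πx/1.121) e^{-λ₁t}.
Decay rate: λ₁ = 3.166π²/1.121² ≈ 24.866.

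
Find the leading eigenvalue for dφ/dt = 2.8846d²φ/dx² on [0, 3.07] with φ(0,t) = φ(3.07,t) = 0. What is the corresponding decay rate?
Eigenvalues: λₙ = 2.8846n²π²/3.07².
First three modes:
  n=1: λ₁ = 2.8846π²/3.07² ≈ 3.021
  n=2: λ₂ = 11.5384π²/3.07² ≈ 12.083 (4× faster decay)
  n=3: λ₃ = 25.9614π²/3.07² ≈ 27.186 (9× faster decay)
As t → ∞, higher modes decay exponentially faster. The n=1 mode dominates: φ ~ c₁ sin(πx/3.07) e^{-λ₁t}.
Decay rate: λ₁ = 2.8846π²/3.07² ≈ 3.021.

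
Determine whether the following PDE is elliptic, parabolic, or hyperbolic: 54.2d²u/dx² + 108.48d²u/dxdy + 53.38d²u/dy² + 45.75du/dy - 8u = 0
Coefficients: A = 54.2, B = 108.48, C = 53.38. B² - 4AC = 195.1264, which is positive, so the equation is hyperbolic.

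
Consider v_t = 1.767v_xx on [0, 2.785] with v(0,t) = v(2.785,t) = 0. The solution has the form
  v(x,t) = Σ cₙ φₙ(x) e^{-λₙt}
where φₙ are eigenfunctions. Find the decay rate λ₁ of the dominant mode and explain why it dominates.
Eigenvalues: λₙ = 1.767n²π²/2.785².
First three modes:
  n=1: λ₁ = 1.767π²/2.785² ≈ 2.248
  n=2: λ₂ = 7.068π²/2.785² ≈ 8.994 (4× faster decay)
  n=3: λ₃ = 15.903π²/2.785² ≈ 20.236 (9× faster decay)
As t → ∞, higher modes decay exponentially faster. The n=1 mode dominates: v ~ c₁ sin(πx/2.785) e^{-λ₁t}.
Decay rate: λ₁ = 1.767π²/2.785² ≈ 2.248.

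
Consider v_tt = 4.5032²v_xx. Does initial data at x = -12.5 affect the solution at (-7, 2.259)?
Yes. The domain of dependence is [-17.1727288, 3.1727288], and -12.5 ∈ [-17.1727288, 3.1727288].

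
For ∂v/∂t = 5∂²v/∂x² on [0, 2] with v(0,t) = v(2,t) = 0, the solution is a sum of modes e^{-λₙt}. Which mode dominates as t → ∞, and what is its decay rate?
Eigenvalues: λₙ = 5n²π²/2².
First three modes:
  n=1: λ₁ = 5π²/2² ≈ 12.337
  n=2: λ₂ = 20π²/2² ≈ 49.348 (4× faster decay)
  n=3: λ₃ = 45π²/2² ≈ 111.033 (9× faster decay)
As t → ∞, higher modes decay exponentially faster. The n=1 mode dominates: v ~ c₁ sin(πx/2) e^{-λ₁t}.
Decay rate: λ₁ = 5π²/2² ≈ 12.337.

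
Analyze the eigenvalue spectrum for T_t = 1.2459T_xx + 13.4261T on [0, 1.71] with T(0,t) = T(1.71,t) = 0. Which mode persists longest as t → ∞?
Eigenvalues: λₙ = 1.2459n²π²/1.71² - 13.4261.
First three modes:
  n=1: λ₁ = 1.2459π²/1.71² - 13.4261 ≈ -9.221
  n=2: λ₂ = 4.9836π²/1.71² - 13.4261 ≈ 3.395
  n=3: λ₃ = 11.2131π²/1.71² - 13.4261 ≈ 24.421
Since 1.2459π²/1.71² ≈ 4.205 < 13.4261, λ₁ < 0.
The n=1 mode grows fastest (−λₙ is largest for n=1) → dominates.
Asymptotic: T ~ c₁ sin(πx/1.71) e^{9.221t} (exponential growth at rate −λ₁ ≈ 9.221).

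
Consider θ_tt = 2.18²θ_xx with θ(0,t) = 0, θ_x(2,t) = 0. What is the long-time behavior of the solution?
As t → ∞, θ oscillates (no decay). Energy is conserved; the solution oscillates indefinitely as standing waves.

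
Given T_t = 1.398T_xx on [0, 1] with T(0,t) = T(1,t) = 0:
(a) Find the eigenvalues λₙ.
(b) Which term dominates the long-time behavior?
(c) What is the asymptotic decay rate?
Eigenvalues: λₙ = 1.398n²π².
First three modes:
  n=1: λ₁ = 1.398π² ≈ 13.798
  n=2: λ₂ = 5.592π² ≈ 55.191 (4× faster decay)
  n=3: λ₃ = 12.582π² ≈ 124.179 (9× faster decay)
As t → ∞, higher modes decay exponentially faster. The n=1 mode dominates: T ~ c₁ sin(πx) e^{-λ₁t}.
Decay rate: λ₁ = 1.398π² ≈ 13.798.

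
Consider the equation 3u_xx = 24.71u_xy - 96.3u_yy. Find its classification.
Rewriting in standard form: 3u_xx - 24.71u_xy + 96.3u_yy = 0. Elliptic. (A = 3, B = -24.71, C = 96.3 gives B² - 4AC = -545.0159.)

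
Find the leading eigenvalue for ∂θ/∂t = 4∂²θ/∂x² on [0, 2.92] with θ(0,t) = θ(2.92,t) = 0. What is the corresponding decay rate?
Eigenvalues: λₙ = 4n²π²/2.92².
First three modes:
  n=1: λ₁ = 4π²/2.92² ≈ 4.63
  n=2: λ₂ = 16π²/2.92² ≈ 18.521 (4× faster decay)
  n=3: λ₃ = 36π²/2.92² ≈ 41.671 (9× faster decay)
As t → ∞, higher modes decay exponentially faster. The n=1 mode dominates: θ ~ c₁ sin(πx/2.92) e^{-λ₁t}.
Decay rate: λ₁ = 4π²/2.92² ≈ 4.63.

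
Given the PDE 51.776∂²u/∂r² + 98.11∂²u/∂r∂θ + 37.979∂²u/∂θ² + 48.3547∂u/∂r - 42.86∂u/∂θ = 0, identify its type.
The second-order coefficients are A = 51.776, B = 98.11, C = 37.979. Since B² - 4AC = 1759.969284 > 0, this is a hyperbolic PDE.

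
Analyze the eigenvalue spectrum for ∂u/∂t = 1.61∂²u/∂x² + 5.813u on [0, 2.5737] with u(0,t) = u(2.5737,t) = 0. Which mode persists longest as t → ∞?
Eigenvalues: λₙ = 1.61n²π²/2.5737² - 5.813.
First three modes:
  n=1: λ₁ = 1.61π²/2.5737² - 5.813 ≈ -3.414
  n=2: λ₂ = 6.44π²/2.5737² - 5.813 ≈ 3.783
  n=3: λ₃ = 14.49π²/2.5737² - 5.813 ≈ 15.777
Since 1.61π²/2.5737² ≈ 2.399 < 5.813, λ₁ < 0.
The n=1 mode grows fastest (−λₙ is largest for n=1) → dominates.
Asymptotic: u ~ c₁ sin(πx/2.5737) e^{3.414t} (exponential growth at rate −λ₁ ≈ 3.414).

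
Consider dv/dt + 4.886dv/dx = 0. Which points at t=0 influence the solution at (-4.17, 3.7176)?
A single point: x = -22.3341936. The characteristic through (-4.17, 3.7176) is x - 4.886t = const, so x = -4.17 - 4.886·3.7176 = -22.3341936.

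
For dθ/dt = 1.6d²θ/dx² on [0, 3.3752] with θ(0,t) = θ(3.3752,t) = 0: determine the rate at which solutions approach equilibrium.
Eigenvalues: λₙ = 1.6n²π²/3.3752².
First three modes:
  n=1: λ₁ = 1.6π²/3.3752² ≈ 1.386
  n=2: λ₂ = 6.4π²/3.3752² ≈ 5.545 (4× faster decay)
  n=3: λ₃ = 14.4π²/3.3752² ≈ 12.476 (9× faster decay)
As t → ∞, higher modes decay exponentially faster. The n=1 mode dominates: θ ~ c₁ sin(πx/3.3752) e^{-λ₁t}.
Decay rate: λ₁ = 1.6π²/3.3752² ≈ 1.386.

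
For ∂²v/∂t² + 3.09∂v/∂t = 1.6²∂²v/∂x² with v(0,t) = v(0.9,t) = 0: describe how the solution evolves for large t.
v → 0. Damping (γ=3.09) dissipates energy; oscillations decay exponentially.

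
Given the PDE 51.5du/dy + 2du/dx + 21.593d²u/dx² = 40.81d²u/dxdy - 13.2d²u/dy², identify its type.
Rewriting in standard form: 21.593d²u/dx² - 40.81d²u/dxdy + 13.2d²u/dy² + 2du/dx + 51.5du/dy = 0. The second-order coefficients are A = 21.593, B = -40.81, C = 13.2. Since B² - 4AC = 525.3457 > 0, this is a hyperbolic PDE.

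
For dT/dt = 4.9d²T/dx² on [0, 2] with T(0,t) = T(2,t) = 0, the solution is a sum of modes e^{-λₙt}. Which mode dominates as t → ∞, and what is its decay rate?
Eigenvalues: λₙ = 4.9n²π²/2².
First three modes:
  n=1: λ₁ = 4.9π²/2² ≈ 12.09
  n=2: λ₂ = 19.6π²/2² ≈ 48.361 (4× faster decay)
  n=3: λ₃ = 44.1π²/2² ≈ 108.812 (9× faster decay)
As t → ∞, higher modes decay exponentially faster. The n=1 mode dominates: T ~ c₁ sin(πx/2) e^{-λ₁t}.
Decay rate: λ₁ = 4.9π²/2² ≈ 12.09.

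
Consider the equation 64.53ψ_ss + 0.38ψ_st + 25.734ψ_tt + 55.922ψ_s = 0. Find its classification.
Elliptic. (A = 64.53, B = 0.38, C = 25.734 gives B² - 4AC = -6642.31568.)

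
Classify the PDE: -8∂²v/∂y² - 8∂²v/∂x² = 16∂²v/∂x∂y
Rewriting in standard form: -8∂²v/∂x² - 16∂²v/∂x∂y - 8∂²v/∂y² = 0. A = -8, B = -16, C = -8. Discriminant B² - 4AC = 0. Since 0 = 0, parabolic.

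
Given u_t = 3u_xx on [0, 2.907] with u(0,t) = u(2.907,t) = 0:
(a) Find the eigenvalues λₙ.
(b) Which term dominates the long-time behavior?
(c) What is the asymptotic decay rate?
Eigenvalues: λₙ = 3n²π²/2.907².
First three modes:
  n=1: λ₁ = 3π²/2.907² ≈ 3.504
  n=2: λ₂ = 12π²/2.907² ≈ 14.015 (4× faster decay)
  n=3: λ₃ = 27π²/2.907² ≈ 31.534 (9× faster decay)
As t → ∞, higher modes decay exponentially faster. The n=1 mode dominates: u ~ c₁ sin(πx/2.907) e^{-λ₁t}.
Decay rate: λ₁ = 3π²/2.907² ≈ 3.504.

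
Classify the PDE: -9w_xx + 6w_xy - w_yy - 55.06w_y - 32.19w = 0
A = -9, B = 6, C = -1. Discriminant B² - 4AC = 0. Since 0 = 0, parabolic.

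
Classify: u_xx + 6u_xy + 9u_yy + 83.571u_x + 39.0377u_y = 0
Parabolic (discriminant = 0).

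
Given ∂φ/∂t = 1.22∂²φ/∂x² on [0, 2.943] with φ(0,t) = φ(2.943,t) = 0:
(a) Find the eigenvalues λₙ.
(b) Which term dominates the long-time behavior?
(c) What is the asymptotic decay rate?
Eigenvalues: λₙ = 1.22n²π²/2.943².
First three modes:
  n=1: λ₁ = 1.22π²/2.943² ≈ 1.39
  n=2: λ₂ = 4.88π²/2.943² ≈ 5.561 (4× faster decay)
  n=3: λ₃ = 10.98π²/2.943² ≈ 12.512 (9× faster decay)
As t → ∞, higher modes decay exponentially faster. The n=1 mode dominates: φ ~ c₁ sin(πx/2.943) e^{-λ₁t}.
Decay rate: λ₁ = 1.22π²/2.943² ≈ 1.39.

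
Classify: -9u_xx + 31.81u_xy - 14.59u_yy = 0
Hyperbolic (discriminant = 486.6361).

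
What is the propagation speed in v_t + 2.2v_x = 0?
Speed = 2.2. Information travels along x - 2.2t = const (rightward).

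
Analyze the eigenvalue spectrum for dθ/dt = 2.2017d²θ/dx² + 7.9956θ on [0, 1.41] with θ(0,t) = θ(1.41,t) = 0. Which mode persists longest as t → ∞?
Eigenvalues: λₙ = 2.2017n²π²/1.41² - 7.9956.
First three modes:
  n=1: λ₁ = 2.2017π²/1.41² - 7.9956 ≈ 2.934
  n=2: λ₂ = 8.8068π²/1.41² - 7.9956 ≈ 35.724
  n=3: λ₃ = 19.8153π²/1.41² - 7.9956 ≈ 90.374
Since 2.2017π²/1.41² ≈ 10.93 > 7.9956, all λₙ > 0.
The n=1 mode decays slowest → dominates as t → ∞.
Asymptotic: θ ~ c₁ sin(πx/1.41) e^{-λ₁t} with decay rate λ₁ ≈ 2.934.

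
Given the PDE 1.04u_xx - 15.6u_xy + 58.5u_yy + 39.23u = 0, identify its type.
The second-order coefficients are A = 1.04, B = -15.6, C = 58.5. Since B² - 4AC = 0 = 0, this is a parabolic PDE.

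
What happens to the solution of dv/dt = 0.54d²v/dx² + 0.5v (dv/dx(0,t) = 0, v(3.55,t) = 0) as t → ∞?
v grows unboundedly. Reaction dominates diffusion (r=0.5 > κπ²/(4L²)≈0.11); solution grows exponentially.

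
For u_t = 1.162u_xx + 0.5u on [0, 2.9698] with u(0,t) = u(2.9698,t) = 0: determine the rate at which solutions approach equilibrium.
Eigenvalues: λₙ = 1.162n²π²/2.9698² - 0.5.
First three modes:
  n=1: λ₁ = 1.162π²/2.9698² - 0.5 ≈ 0.8
  n=2: λ₂ = 4.648π²/2.9698² - 0.5 ≈ 4.701
  n=3: λ₃ = 10.458π²/2.9698² - 0.5 ≈ 11.203
Since 1.162π²/2.9698² ≈ 1.3 > 0.5, all λₙ > 0.
The n=1 mode decays slowest → dominates as t → ∞.
Asymptotic: u ~ c₁ sin(πx/2.9698) e^{-λ₁t} with decay rate λ₁ ≈ 0.8.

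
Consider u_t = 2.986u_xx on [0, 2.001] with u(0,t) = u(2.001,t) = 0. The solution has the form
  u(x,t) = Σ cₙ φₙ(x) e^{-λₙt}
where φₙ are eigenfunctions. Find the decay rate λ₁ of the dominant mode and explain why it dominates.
Eigenvalues: λₙ = 2.986n²π²/2.001².
First three modes:
  n=1: λ₁ = 2.986π²/2.001² ≈ 7.36
  n=2: λ₂ = 11.944π²/2.001² ≈ 29.441 (4× faster decay)
  n=3: λ₃ = 26.874π²/2.001² ≈ 66.243 (9× faster decay)
As t → ∞, higher modes decay exponentially faster. The n=1 mode dominates: u ~ c₁ sin(πx/2.001) e^{-λ₁t}.
Decay rate: λ₁ = 2.986π²/2.001² ≈ 7.36.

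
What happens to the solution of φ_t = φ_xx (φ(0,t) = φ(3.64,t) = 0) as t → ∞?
φ → 0. Heat diffuses out through both boundaries.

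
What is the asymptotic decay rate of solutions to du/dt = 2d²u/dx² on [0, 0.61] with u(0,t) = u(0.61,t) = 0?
Eigenvalues: λₙ = 2n²π²/0.61².
First three modes:
  n=1: λ₁ = 2π²/0.61² ≈ 53.048
  n=2: λ₂ = 8π²/0.61² ≈ 212.193 (4× faster decay)
  n=3: λ₃ = 18π²/0.61² ≈ 477.433 (9× faster decay)
As t → ∞, higher modes decay exponentially faster. The n=1 mode dominates: u ~ c₁ sin(πx/0.61) e^{-λ₁t}.
Decay rate: λ₁ = 2π²/0.61² ≈ 53.048.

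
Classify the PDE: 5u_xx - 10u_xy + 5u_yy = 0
A = 5, B = -10, C = 5. Discriminant B² - 4AC = 0. Since 0 = 0, parabolic.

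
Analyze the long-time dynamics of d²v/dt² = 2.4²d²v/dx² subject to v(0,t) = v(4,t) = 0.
Long-time behavior: v oscillates (no decay). Energy is conserved; the solution oscillates indefinitely as standing waves.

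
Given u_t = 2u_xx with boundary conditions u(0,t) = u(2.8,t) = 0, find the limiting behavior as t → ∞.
u → 0. Heat diffuses out through both boundaries.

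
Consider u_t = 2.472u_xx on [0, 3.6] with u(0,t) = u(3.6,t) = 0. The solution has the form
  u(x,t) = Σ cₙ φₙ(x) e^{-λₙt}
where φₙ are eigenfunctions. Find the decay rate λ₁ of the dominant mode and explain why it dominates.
Eigenvalues: λₙ = 2.472n²π²/3.6².
First three modes:
  n=1: λ₁ = 2.472π²/3.6² ≈ 1.883
  n=2: λ₂ = 9.888π²/3.6² ≈ 7.53 (4× faster decay)
  n=3: λ₃ = 22.248π²/3.6² ≈ 16.943 (9× faster decay)
As t → ∞, higher modes decay exponentially faster. The n=1 mode dominates: u ~ c₁ sin(πx/3.6) e^{-λ₁t}.
Decay rate: λ₁ = 2.472π²/3.6² ≈ 1.883.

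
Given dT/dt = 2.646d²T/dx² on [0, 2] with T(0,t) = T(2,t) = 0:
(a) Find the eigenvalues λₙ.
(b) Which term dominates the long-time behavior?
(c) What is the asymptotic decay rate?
Eigenvalues: λₙ = 2.646n²π²/2².
First three modes:
  n=1: λ₁ = 2.646π²/2² ≈ 6.529
  n=2: λ₂ = 10.584π²/2² ≈ 26.115 (4× faster decay)
  n=3: λ₃ = 23.814π²/2² ≈ 58.759 (9× faster decay)
As t → ∞, higher modes decay exponentially faster. The n=1 mode dominates: T ~ c₁ sin(πx/2) e^{-λ₁t}.
Decay rate: λ₁ = 2.646π²/2² ≈ 6.529.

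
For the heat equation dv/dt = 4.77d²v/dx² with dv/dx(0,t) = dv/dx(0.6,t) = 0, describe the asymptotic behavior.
v → constant (steady state). Heat is conserved (no flux at boundaries); solution approaches the spatial average.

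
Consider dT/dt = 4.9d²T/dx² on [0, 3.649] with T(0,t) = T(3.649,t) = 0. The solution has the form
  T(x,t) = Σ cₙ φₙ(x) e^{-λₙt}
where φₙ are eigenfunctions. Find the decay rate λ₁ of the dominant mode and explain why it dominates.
Eigenvalues: λₙ = 4.9n²π²/3.649².
First three modes:
  n=1: λ₁ = 4.9π²/3.649² ≈ 3.632
  n=2: λ₂ = 19.6π²/3.649² ≈ 14.528 (4× faster decay)
  n=3: λ₃ = 44.1π²/3.649² ≈ 32.688 (9× faster decay)
As t → ∞, higher modes decay exponentially faster. The n=1 mode dominates: T ~ c₁ sin(πx/3.649) e^{-λ₁t}.
Decay rate: λ₁ = 4.9π²/3.649² ≈ 3.632.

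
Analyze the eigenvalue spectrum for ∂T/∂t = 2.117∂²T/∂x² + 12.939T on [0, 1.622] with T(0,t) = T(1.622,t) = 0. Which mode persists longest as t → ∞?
Eigenvalues: λₙ = 2.117n²π²/1.622² - 12.939.
First three modes:
  n=1: λ₁ = 2.117π²/1.622² - 12.939 ≈ -4.997
  n=2: λ₂ = 8.468π²/1.622² - 12.939 ≈ 18.828
  n=3: λ₃ = 19.053π²/1.622² - 12.939 ≈ 58.537
Since 2.117π²/1.622² ≈ 7.942 < 12.939, λ₁ < 0.
The n=1 mode grows fastest (−λₙ is largest for n=1) → dominates.
Asymptotic: T ~ c₁ sin(πx/1.622) e^{4.997t} (exponential growth at rate −λ₁ ≈ 4.997).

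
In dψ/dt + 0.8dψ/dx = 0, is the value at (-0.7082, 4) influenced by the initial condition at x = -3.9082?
Yes. The characteristic through (-0.7082, 4) passes through x = -3.9082.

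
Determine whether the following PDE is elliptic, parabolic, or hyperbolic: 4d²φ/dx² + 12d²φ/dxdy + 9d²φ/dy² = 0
Coefficients: A = 4, B = 12, C = 9. B² - 4AC = 0, which is zero, so the equation is parabolic.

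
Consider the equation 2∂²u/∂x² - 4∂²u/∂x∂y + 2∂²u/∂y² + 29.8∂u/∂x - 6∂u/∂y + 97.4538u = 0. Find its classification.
Parabolic. (A = 2, B = -4, C = 2 gives B² - 4AC = 0.)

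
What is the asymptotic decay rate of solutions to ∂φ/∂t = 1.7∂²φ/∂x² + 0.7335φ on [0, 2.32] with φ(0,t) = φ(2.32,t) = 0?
Eigenvalues: λₙ = 1.7n²π²/2.32² - 0.7335.
First three modes:
  n=1: λ₁ = 1.7π²/2.32² - 0.7335 ≈ 2.384
  n=2: λ₂ = 6.8π²/2.32² - 0.7335 ≈ 11.736
  n=3: λ₃ = 15.3π²/2.32² - 0.7335 ≈ 27.322
Since 1.7π²/2.32² ≈ 3.117 > 0.7335, all λₙ > 0.
The n=1 mode decays slowest → dominates as t → ∞.
Asymptotic: φ ~ c₁ sin(πx/2.32) e^{-λ₁t} with decay rate λ₁ ≈ 2.384.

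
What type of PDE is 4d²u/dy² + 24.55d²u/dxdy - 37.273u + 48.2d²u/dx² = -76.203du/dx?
Rewriting in standard form: 48.2d²u/dx² + 24.55d²u/dxdy + 4d²u/dy² + 76.203du/dx - 37.273u = 0. With A = 48.2, B = 24.55, C = 4, the discriminant is -168.4975. This is an elliptic PDE.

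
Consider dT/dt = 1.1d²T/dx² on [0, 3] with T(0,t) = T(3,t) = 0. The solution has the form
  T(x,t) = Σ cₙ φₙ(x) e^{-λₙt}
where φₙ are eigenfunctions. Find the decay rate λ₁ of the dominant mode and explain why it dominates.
Eigenvalues: λₙ = 1.1n²π²/3².
First three modes:
  n=1: λ₁ = 1.1π²/3² ≈ 1.206
  n=2: λ₂ = 4.4π²/3² ≈ 4.825 (4× faster decay)
  n=3: λ₃ = 9.9π²/3² ≈ 10.857 (9× faster decay)
As t → ∞, higher modes decay exponentially faster. The n=1 mode dominates: T ~ c₁ sin(πx/3) e^{-λ₁t}.
Decay rate: λ₁ = 1.1π²/3² ≈ 1.206.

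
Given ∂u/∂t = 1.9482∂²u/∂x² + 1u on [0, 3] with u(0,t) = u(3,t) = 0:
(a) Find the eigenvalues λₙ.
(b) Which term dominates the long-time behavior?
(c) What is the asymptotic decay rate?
Eigenvalues: λₙ = 1.9482n²π²/3² - 1.
First three modes:
  n=1: λ₁ = 1.9482π²/3² - 1 ≈ 1.136
  n=2: λ₂ = 7.7928π²/3² - 1 ≈ 7.546
  n=3: λ₃ = 17.5338π²/3² - 1 ≈ 18.228
Since 1.9482π²/3² ≈ 2.136 > 1, all λₙ > 0.
The n=1 mode decays slowest → dominates as t → ∞.
Asymptotic: u ~ c₁ sin(πx/3) e^{-λ₁t} with decay rate λ₁ ≈ 1.136.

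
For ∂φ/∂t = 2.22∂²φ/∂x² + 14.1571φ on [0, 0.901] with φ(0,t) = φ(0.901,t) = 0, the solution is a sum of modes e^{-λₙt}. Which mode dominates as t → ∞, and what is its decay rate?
Eigenvalues: λₙ = 2.22n²π²/0.901² - 14.1571.
First three modes:
  n=1: λ₁ = 2.22π²/0.901² - 14.1571 ≈ 12.833
  n=2: λ₂ = 8.88π²/0.901² - 14.1571 ≈ 93.803
  n=3: λ₃ = 19.98π²/0.901² - 14.1571 ≈ 228.753
Since 2.22π²/0.901² ≈ 26.99 > 14.1571, all λₙ > 0.
The n=1 mode decays slowest → dominates as t → ∞.
Asymptotic: φ ~ c₁ sin(πx/0.901) e^{-λ₁t} with decay rate λ₁ ≈ 12.833.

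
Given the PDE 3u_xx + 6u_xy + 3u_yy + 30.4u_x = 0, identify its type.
The second-order coefficients are A = 3, B = 6, C = 3. Since B² - 4AC = 0 = 0, this is a parabolic PDE.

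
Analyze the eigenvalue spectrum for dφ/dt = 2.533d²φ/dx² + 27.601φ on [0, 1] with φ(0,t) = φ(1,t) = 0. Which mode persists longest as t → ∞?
Eigenvalues: λₙ = 2.533n²π²/1² - 27.601.
First three modes:
  n=1: λ₁ = 2.533π² - 27.601 ≈ -2.601
  n=2: λ₂ = 10.132π² - 27.601 ≈ 72.398
  n=3: λ₃ = 22.797π² - 27.601 ≈ 197.396
Since 2.533π² ≈ 25 < 27.601, λ₁ < 0.
The n=1 mode grows fastest (−λₙ is largest for n=1) → dominates.
Asymptotic: φ ~ c₁ sin(πx/1) e^{2.601t} (exponential growth at rate −λ₁ ≈ 2.601).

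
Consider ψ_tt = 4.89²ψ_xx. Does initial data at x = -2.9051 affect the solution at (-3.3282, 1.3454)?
Yes. The domain of dependence is [-9.907206, 3.250806], and -2.9051 ∈ [-9.907206, 3.250806].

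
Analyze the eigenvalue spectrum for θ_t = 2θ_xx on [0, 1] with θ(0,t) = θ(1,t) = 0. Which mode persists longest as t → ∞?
Eigenvalues: λₙ = 2n²π².
First three modes:
  n=1: λ₁ = 2π² ≈ 19.739
  n=2: λ₂ = 8π² ≈ 78.957 (4× faster decay)
  n=3: λ₃ = 18π² ≈ 177.653 (9× faster decay)
As t → ∞, higher modes decay exponentially faster. The n=1 mode dominates: θ ~ c₁ sin(πx) e^{-λ₁t}.
Decay rate: λ₁ = 2π² ≈ 19.739.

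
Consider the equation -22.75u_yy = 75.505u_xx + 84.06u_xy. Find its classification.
Rewriting in standard form: -75.505u_xx - 84.06u_xy - 22.75u_yy = 0. Hyperbolic. (A = -75.505, B = -84.06, C = -22.75 gives B² - 4AC = 195.1286.)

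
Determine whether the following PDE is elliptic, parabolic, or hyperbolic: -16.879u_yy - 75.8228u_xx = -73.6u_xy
Rewriting in standard form: -75.8228u_xx + 73.6u_xy - 16.879u_yy = 0. Coefficients: A = -75.8228, B = 73.6, C = -16.879. B² - 4AC = 297.7078352, which is positive, so the equation is hyperbolic.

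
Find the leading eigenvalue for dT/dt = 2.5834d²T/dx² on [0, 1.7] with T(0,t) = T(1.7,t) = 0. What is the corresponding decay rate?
Eigenvalues: λₙ = 2.5834n²π²/1.7².
First three modes:
  n=1: λ₁ = 2.5834π²/1.7² ≈ 8.823
  n=2: λ₂ = 10.3336π²/1.7² ≈ 35.29 (4× faster decay)
  n=3: λ₃ = 23.2506π²/1.7² ≈ 79.403 (9× faster decay)
As t → ∞, higher modes decay exponentially faster. The n=1 mode dominates: T ~ c₁ sin(πx/1.7) e^{-λ₁t}.
Decay rate: λ₁ = 2.5834π²/1.7² ≈ 8.823.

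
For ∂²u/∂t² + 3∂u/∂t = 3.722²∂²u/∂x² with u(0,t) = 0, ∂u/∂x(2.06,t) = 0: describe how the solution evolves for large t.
u → 0. Damping (γ=3) dissipates energy; oscillations decay exponentially.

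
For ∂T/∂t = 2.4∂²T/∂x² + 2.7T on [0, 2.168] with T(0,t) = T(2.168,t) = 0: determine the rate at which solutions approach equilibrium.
Eigenvalues: λₙ = 2.4n²π²/2.168² - 2.7.
First three modes:
  n=1: λ₁ = 2.4π²/2.168² - 2.7 ≈ 2.34
  n=2: λ₂ = 9.6π²/2.168² - 2.7 ≈ 17.458
  n=3: λ₃ = 21.6π²/2.168² - 2.7 ≈ 42.656
Since 2.4π²/2.168² ≈ 5.04 > 2.7, all λₙ > 0.
The n=1 mode decays slowest → dominates as t → ∞.
Asymptotic: T ~ c₁ sin(πx/2.168) e^{-λ₁t} with decay rate λ₁ ≈ 2.34.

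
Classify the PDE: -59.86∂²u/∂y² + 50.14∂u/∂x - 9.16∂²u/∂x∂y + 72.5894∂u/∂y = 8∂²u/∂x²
Rewriting in standard form: -8∂²u/∂x² - 9.16∂²u/∂x∂y - 59.86∂²u/∂y² + 50.14∂u/∂x + 72.5894∂u/∂y = 0. A = -8, B = -9.16, C = -59.86. Discriminant B² - 4AC = -1831.6144. Since -1831.6144 < 0, elliptic.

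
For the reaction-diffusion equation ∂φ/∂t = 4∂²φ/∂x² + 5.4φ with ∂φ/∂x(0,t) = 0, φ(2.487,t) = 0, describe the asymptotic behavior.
φ grows unboundedly. Reaction dominates diffusion (r=5.4 > κπ²/(4L²)≈1.6); solution grows exponentially.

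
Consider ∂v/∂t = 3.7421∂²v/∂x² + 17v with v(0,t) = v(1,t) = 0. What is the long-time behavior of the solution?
As t → ∞, v → 0. Diffusion dominates reaction (r=17 < κπ²/L²≈36.93); solution decays.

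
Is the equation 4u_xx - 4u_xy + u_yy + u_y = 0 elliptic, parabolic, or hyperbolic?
Computing B² - 4AC with A = 4, B = -4, C = 1: discriminant = 0 (zero). Answer: parabolic.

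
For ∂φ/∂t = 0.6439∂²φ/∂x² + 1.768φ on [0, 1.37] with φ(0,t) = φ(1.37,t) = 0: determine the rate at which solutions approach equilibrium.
Eigenvalues: λₙ = 0.6439n²π²/1.37² - 1.768.
First three modes:
  n=1: λ₁ = 0.6439π²/1.37² - 1.768 ≈ 1.618
  n=2: λ₂ = 2.5756π²/1.37² - 1.768 ≈ 11.776
  n=3: λ₃ = 5.7951π²/1.37² - 1.768 ≈ 28.705
Since 0.6439π²/1.37² ≈ 3.386 > 1.768, all λₙ > 0.
The n=1 mode decays slowest → dominates as t → ∞.
Asymptotic: φ ~ c₁ sin(πx/1.37) e^{-λ₁t} with decay rate λ₁ ≈ 1.618.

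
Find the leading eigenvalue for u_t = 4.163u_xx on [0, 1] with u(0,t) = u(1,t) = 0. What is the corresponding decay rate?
Eigenvalues: λₙ = 4.163n²π².
First three modes:
  n=1: λ₁ = 4.163π² ≈ 41.087
  n=2: λ₂ = 16.652π² ≈ 164.349 (4× faster decay)
  n=3: λ₃ = 37.467π² ≈ 369.784 (9× faster decay)
As t → ∞, higher modes decay exponentially faster. The n=1 mode dominates: u ~ c₁ sin(πx) e^{-λ₁t}.
Decay rate: λ₁ = 4.163π² ≈ 41.087.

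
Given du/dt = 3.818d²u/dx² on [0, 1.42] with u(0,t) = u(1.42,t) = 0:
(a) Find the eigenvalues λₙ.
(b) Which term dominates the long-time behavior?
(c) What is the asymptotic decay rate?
Eigenvalues: λₙ = 3.818n²π²/1.42².
First three modes:
  n=1: λ₁ = 3.818π²/1.42² ≈ 18.688
  n=2: λ₂ = 15.272π²/1.42² ≈ 74.751 (4× faster decay)
  n=3: λ₃ = 34.362π²/1.42² ≈ 168.191 (9× faster decay)
As t → ∞, higher modes decay exponentially faster. The n=1 mode dominates: u ~ c₁ sin(πx/1.42) e^{-λ₁t}.
Decay rate: λ₁ = 3.818π²/1.42² ≈ 18.688.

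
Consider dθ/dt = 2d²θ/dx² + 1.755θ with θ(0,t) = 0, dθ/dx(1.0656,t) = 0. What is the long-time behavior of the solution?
As t → ∞, θ → 0. Diffusion dominates reaction (r=1.755 < κπ²/(4L²)≈4.35); solution decays.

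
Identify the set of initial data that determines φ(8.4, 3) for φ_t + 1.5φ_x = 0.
A single point: x = 3.9. The characteristic through (8.4, 3) is x - 1.5t = const, so x = 8.4 - 1.5·3 = 3.9.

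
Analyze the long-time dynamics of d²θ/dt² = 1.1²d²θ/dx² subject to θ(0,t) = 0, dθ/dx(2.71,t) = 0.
Long-time behavior: θ oscillates (no decay). Energy is conserved; the solution oscillates indefinitely as standing waves.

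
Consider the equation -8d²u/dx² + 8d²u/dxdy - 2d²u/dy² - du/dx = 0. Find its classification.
Parabolic. (A = -8, B = 8, C = -2 gives B² - 4AC = 0.)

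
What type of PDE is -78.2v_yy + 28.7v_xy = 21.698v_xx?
Rewriting in standard form: -21.698v_xx + 28.7v_xy - 78.2v_yy = 0. With A = -21.698, B = 28.7, C = -78.2, the discriminant is -5963.4444. This is an elliptic PDE.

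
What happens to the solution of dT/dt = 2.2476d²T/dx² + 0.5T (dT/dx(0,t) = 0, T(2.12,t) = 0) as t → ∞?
T → 0. Diffusion dominates reaction (r=0.5 < κπ²/(4L²)≈1.23); solution decays.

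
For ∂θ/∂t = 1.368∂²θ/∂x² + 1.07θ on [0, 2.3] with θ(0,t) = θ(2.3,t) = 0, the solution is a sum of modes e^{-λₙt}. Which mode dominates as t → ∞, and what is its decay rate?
Eigenvalues: λₙ = 1.368n²π²/2.3² - 1.07.
First three modes:
  n=1: λ₁ = 1.368π²/2.3² - 1.07 ≈ 1.482
  n=2: λ₂ = 5.472π²/2.3² - 1.07 ≈ 9.139
  n=3: λ₃ = 12.312π²/2.3² - 1.07 ≈ 21.901
Since 1.368π²/2.3² ≈ 2.552 > 1.07, all λₙ > 0.
The n=1 mode decays slowest → dominates as t → ∞.
Asymptotic: θ ~ c₁ sin(πx/2.3) e^{-λ₁t} with decay rate λ₁ ≈ 1.482.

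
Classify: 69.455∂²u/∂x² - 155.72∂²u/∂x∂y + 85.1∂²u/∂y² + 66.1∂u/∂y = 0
Hyperbolic (discriminant = 606.2364).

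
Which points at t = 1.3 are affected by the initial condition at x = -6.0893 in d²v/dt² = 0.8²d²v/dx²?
Domain of influence: [-7.1293, -5.0493]. Data at x = -6.0893 spreads outward at speed 0.8.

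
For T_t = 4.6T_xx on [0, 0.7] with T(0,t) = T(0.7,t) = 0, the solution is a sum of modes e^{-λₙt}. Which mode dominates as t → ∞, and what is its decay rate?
Eigenvalues: λₙ = 4.6n²π²/0.7².
First three modes:
  n=1: λ₁ = 4.6π²/0.7² ≈ 92.653
  n=2: λ₂ = 18.4π²/0.7² ≈ 370.614 (4× faster decay)
  n=3: λ₃ = 41.4π²/0.7² ≈ 833.881 (9× faster decay)
As t → ∞, higher modes decay exponentially faster. The n=1 mode dominates: T ~ c₁ sin(πx/0.7) e^{-λ₁t}.
Decay rate: λ₁ = 4.6π²/0.7² ≈ 92.653.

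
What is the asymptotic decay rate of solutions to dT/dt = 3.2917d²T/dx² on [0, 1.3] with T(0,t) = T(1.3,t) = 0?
Eigenvalues: λₙ = 3.2917n²π²/1.3².
First three modes:
  n=1: λ₁ = 3.2917π²/1.3² ≈ 19.224
  n=2: λ₂ = 13.1668π²/1.3² ≈ 76.894 (4× faster decay)
  n=3: λ₃ = 29.6253π²/1.3² ≈ 173.012 (9× faster decay)
As t → ∞, higher modes decay exponentially faster. The n=1 mode dominates: T ~ c₁ sin(πx/1.3) e^{-λ₁t}.
Decay rate: λ₁ = 3.2917π²/1.3² ≈ 19.224.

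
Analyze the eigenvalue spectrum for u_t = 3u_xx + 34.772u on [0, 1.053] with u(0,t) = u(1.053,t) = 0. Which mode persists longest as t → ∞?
Eigenvalues: λₙ = 3n²π²/1.053² - 34.772.
First three modes:
  n=1: λ₁ = 3π²/1.053² - 34.772 ≈ -8.069
  n=2: λ₂ = 12π²/1.053² - 34.772 ≈ 72.041
  n=3: λ₃ = 27π²/1.053² - 34.772 ≈ 205.557
Since 3π²/1.053² ≈ 26.703 < 34.772, λ₁ < 0.
The n=1 mode grows fastest (−λₙ is largest for n=1) → dominates.
Asymptotic: u ~ c₁ sin(πx/1.053) e^{8.069t} (exponential growth at rate −λ₁ ≈ 8.069).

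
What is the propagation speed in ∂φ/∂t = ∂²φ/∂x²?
Infinite. The heat equation is parabolic, not hyperbolic, so disturbances propagate instantly.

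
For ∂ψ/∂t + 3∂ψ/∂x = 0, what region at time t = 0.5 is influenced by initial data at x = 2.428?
At x = 3.928. The characteristic carries data from (2.428, 0) to (3.928, 0.5).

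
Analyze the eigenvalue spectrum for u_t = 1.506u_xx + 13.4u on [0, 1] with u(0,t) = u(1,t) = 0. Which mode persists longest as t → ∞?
Eigenvalues: λₙ = 1.506n²π²/1² - 13.4.
First three modes:
  n=1: λ₁ = 1.506π² - 13.4 ≈ 1.464
  n=2: λ₂ = 6.024π² - 13.4 ≈ 46.054
  n=3: λ₃ = 13.554π² - 13.4 ≈ 120.373
Since 1.506π² ≈ 14.864 > 13.4, all λₙ > 0.
The n=1 mode decays slowest → dominates as t → ∞.
Asymptotic: u ~ c₁ sin(πx/1) e^{-λ₁t} with decay rate λ₁ ≈ 1.464.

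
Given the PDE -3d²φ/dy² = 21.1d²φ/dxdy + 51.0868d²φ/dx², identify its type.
Rewriting in standard form: -51.0868d²φ/dx² - 21.1d²φ/dxdy - 3d²φ/dy² = 0. The second-order coefficients are A = -51.0868, B = -21.1, C = -3. Since B² - 4AC = -167.8316 < 0, this is an elliptic PDE.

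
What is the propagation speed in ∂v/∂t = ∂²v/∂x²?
Infinite. The heat equation is parabolic, not hyperbolic, so disturbances propagate instantly.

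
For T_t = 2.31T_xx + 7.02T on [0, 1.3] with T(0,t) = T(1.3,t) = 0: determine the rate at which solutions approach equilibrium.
Eigenvalues: λₙ = 2.31n²π²/1.3² - 7.02.
First three modes:
  n=1: λ₁ = 2.31π²/1.3² - 7.02 ≈ 6.47
  n=2: λ₂ = 9.24π²/1.3² - 7.02 ≈ 46.942
  n=3: λ₃ = 20.79π²/1.3² - 7.02 ≈ 114.394
Since 2.31π²/1.3² ≈ 13.49 > 7.02, all λₙ > 0.
The n=1 mode decays slowest → dominates as t → ∞.
Asymptotic: T ~ c₁ sin(πx/1.3) e^{-λ₁t} with decay rate λ₁ ≈ 6.47.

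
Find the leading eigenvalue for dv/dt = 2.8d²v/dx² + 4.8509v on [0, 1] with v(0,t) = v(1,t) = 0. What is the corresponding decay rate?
Eigenvalues: λₙ = 2.8n²π²/1² - 4.8509.
First three modes:
  n=1: λ₁ = 2.8π² - 4.8509 ≈ 22.784
  n=2: λ₂ = 11.2π² - 4.8509 ≈ 105.689
  n=3: λ₃ = 25.2π² - 4.8509 ≈ 243.863
Since 2.8π² ≈ 27.635 > 4.8509, all λₙ > 0.
The n=1 mode decays slowest → dominates as t → ∞.
Asymptotic: v ~ c₁ sin(πx/1) e^{-λ₁t} with decay rate λ₁ ≈ 22.784.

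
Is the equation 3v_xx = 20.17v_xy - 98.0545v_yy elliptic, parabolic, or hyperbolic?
Rewriting in standard form: 3v_xx - 20.17v_xy + 98.0545v_yy = 0. Computing B² - 4AC with A = 3, B = -20.17, C = 98.0545: discriminant = -769.8251 (negative). Answer: elliptic.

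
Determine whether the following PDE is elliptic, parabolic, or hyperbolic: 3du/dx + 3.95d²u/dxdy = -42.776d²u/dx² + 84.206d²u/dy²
Rewriting in standard form: 42.776d²u/dx² + 3.95d²u/dxdy - 84.206d²u/dy² + 3du/dx = 0. Coefficients: A = 42.776, B = 3.95, C = -84.206. B² - 4AC = 14423.585924, which is positive, so the equation is hyperbolic.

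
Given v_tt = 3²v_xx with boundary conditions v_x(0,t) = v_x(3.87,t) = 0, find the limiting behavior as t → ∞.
v oscillates about a mean that drifts linearly in t (generically unbounded; no decay). There is no damping, so the nonconstant modes persist as standing waves (energy conserved, no decay). But with Neumann conditions at both ends the constant mode has eigenvalue 0: the spatial mean M(t) of v satisfies M'' = 0, so M(t) = M(0) + M'(0)·t. Unless the initial velocity has zero mean (∫v_t(x,0)dx = 0), the solution grows linearly in t (unbounded, though not exponentially); if it does have zero mean, the solution stays bounded and simply oscillates.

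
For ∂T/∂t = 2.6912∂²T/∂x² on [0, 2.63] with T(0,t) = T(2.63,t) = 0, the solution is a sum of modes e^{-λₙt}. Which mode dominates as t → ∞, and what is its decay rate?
Eigenvalues: λₙ = 2.6912n²π²/2.63².
First three modes:
  n=1: λ₁ = 2.6912π²/2.63² ≈ 3.84
  n=2: λ₂ = 10.7648π²/2.63² ≈ 15.36 (4× faster decay)
  n=3: λ₃ = 24.2208π²/2.63² ≈ 34.56 (9× faster decay)
As t → ∞, higher modes decay exponentially faster. The n=1 mode dominates: T ~ c₁ sin(πx/2.63) e^{-λ₁t}.
Decay rate: λ₁ = 2.6912π²/2.63² ≈ 3.84.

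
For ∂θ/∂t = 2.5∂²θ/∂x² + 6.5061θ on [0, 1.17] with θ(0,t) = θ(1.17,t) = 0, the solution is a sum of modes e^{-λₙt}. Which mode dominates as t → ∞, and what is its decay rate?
Eigenvalues: λₙ = 2.5n²π²/1.17² - 6.5061.
First three modes:
  n=1: λ₁ = 2.5π²/1.17² - 6.5061 ≈ 11.519
  n=2: λ₂ = 10π²/1.17² - 6.5061 ≈ 65.593
  n=3: λ₃ = 22.5π²/1.17² - 6.5061 ≈ 155.716
Since 2.5π²/1.17² ≈ 18.025 > 6.5061, all λₙ > 0.
The n=1 mode decays slowest → dominates as t → ∞.
Asymptotic: θ ~ c₁ sin(πx/1.17) e^{-λ₁t} with decay rate λ₁ ≈ 11.519.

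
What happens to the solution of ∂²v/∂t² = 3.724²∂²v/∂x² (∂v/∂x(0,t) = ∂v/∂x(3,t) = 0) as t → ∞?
v oscillates about a mean that drifts linearly in t (generically unbounded; no decay). There is no damping, so the nonconstant modes persist as standing waves (energy conserved, no decay). But with Neumann conditions at both ends the constant mode has eigenvalue 0: the spatial mean M(t) of v satisfies M'' = 0, so M(t) = M(0) + M'(0)·t. Unless the initial velocity has zero mean (∫v_t(x,0)dx = 0), the solution grows linearly in t (unbounded, though not exponentially); if it does have zero mean, the solution stays bounded and simply oscillates.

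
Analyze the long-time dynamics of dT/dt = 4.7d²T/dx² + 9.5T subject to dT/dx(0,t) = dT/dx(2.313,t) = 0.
Long-time behavior: T grows unboundedly. With Neumann BCs the constant mode has diffusion eigenvalue 0, so any r > 0 makes it grow like e^(9.5t); solution grows exponentially.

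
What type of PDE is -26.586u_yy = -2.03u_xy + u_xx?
Rewriting in standard form: -u_xx + 2.03u_xy - 26.586u_yy = 0. With A = -1, B = 2.03, C = -26.586, the discriminant is -102.2231. This is an elliptic PDE.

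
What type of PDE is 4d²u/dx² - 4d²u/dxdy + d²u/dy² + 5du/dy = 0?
With A = 4, B = -4, C = 1, the discriminant is 0. This is a parabolic PDE.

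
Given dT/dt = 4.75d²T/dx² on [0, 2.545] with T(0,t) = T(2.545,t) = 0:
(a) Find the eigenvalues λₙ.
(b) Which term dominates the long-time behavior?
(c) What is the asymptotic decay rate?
Eigenvalues: λₙ = 4.75n²π²/2.545².
First three modes:
  n=1: λ₁ = 4.75π²/2.545² ≈ 7.238
  n=2: λ₂ = 19π²/2.545² ≈ 28.952 (4× faster decay)
  n=3: λ₃ = 42.75π²/2.545² ≈ 65.142 (9× faster decay)
As t → ∞, higher modes decay exponentially faster. The n=1 mode dominates: T ~ c₁ sin(πx/2.545) e^{-λ₁t}.
Decay rate: λ₁ = 4.75π²/2.545² ≈ 7.238.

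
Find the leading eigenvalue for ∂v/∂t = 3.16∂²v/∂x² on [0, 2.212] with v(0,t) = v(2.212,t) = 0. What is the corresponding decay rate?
Eigenvalues: λₙ = 3.16n²π²/2.212².
First three modes:
  n=1: λ₁ = 3.16π²/2.212² ≈ 6.374
  n=2: λ₂ = 12.64π²/2.212² ≈ 25.496 (4× faster decay)
  n=3: λ₃ = 28.44π²/2.212² ≈ 57.367 (9× faster decay)
As t → ∞, higher modes decay exponentially faster. The n=1 mode dominates: v ~ c₁ sin(πx/2.212) e^{-λ₁t}.
Decay rate: λ₁ = 3.16π²/2.212² ≈ 6.374.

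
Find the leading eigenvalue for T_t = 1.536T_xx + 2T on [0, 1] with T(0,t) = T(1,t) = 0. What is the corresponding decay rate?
Eigenvalues: λₙ = 1.536n²π²/1² - 2.
First three modes:
  n=1: λ₁ = 1.536π² - 2 ≈ 13.16
  n=2: λ₂ = 6.144π² - 2 ≈ 58.639
  n=3: λ₃ = 13.824π² - 2 ≈ 134.437
Since 1.536π² ≈ 15.16 > 2, all λₙ > 0.
The n=1 mode decays slowest → dominates as t → ∞.
Asymptotic: T ~ c₁ sin(πx/1) e^{-λ₁t} with decay rate λ₁ ≈ 13.16.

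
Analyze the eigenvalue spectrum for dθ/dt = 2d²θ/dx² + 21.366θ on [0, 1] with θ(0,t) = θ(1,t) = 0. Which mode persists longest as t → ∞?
Eigenvalues: λₙ = 2n²π²/1² - 21.366.
First three modes:
  n=1: λ₁ = 2π² - 21.366 ≈ -1.627
  n=2: λ₂ = 8π² - 21.366 ≈ 57.591
  n=3: λ₃ = 18π² - 21.366 ≈ 156.287
Since 2π² ≈ 19.739 < 21.366, λ₁ < 0.
The n=1 mode grows fastest (−λₙ is largest for n=1) → dominates.
Asymptotic: θ ~ c₁ sin(πx/1) e^{1.627t} (exponential growth at rate −λ₁ ≈ 1.627).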